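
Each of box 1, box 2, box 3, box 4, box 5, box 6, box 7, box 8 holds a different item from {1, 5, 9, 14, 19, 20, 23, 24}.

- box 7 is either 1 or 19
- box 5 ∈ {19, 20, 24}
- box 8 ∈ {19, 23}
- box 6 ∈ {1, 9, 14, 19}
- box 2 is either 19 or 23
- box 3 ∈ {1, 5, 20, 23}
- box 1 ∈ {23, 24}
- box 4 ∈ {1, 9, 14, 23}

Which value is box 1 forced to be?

The 8 variables draw from only 8 values {1, 5, 9, 14, 19, 20, 23, 24}, so each is used; only box 3 can be 5, hence box 3 = 5.
The 7 still-open variables together cover exactly {1, 9, 14, 19, 20, 23, 24} — 7 values for 7 variables — and 20 appears only in box 5's list, so box 5 = 20.
Among the 6 still-open variables, 24 fits only box 1 (and all 6 values in {1, 9, 14, 19, 23, 24} must be used), so box 1 = 24.

24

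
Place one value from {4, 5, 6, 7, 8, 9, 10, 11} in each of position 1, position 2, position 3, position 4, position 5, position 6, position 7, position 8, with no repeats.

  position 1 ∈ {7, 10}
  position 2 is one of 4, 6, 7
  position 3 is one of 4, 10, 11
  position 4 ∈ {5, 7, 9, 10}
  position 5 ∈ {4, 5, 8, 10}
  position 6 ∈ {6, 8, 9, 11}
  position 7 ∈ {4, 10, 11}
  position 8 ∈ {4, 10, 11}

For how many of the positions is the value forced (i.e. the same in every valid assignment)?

position 3, position 7, position 8 share exactly the 3 values {4, 10, 11}; by pigeonhole those values go to them, so strike 4, 10, 11 from position 1, position 2, position 4, position 5, position 6.
position 1's domain is down to {7}, so position 1 = 7. So position 2, position 4 can't be 7.
position 2 has just one choice, so position 2 = 6. Eliminate 6 elsewhere: position 6.
Determined: position 1=7, position 2=6. The other positions each still have more than one consistent value. That makes 2.

2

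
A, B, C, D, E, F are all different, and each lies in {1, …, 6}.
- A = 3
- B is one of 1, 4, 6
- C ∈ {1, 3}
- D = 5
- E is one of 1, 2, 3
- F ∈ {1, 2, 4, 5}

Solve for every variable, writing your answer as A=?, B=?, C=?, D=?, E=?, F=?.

A=3, B=6, C=1, D=5, E=2, F=4

A has just one choice, so A = 3. Strike 3 from C, E.
C's domain is down to {1}, so C = 1. Eliminate 1 elsewhere: B, E, F.
D has just one choice, so D = 5. Eliminate 5 elsewhere: F.
E must be 2 (only option left). Remove 2 from F.
F has just one choice, so F = 4. Strike 4 from B.
B has just one choice, so B = 6.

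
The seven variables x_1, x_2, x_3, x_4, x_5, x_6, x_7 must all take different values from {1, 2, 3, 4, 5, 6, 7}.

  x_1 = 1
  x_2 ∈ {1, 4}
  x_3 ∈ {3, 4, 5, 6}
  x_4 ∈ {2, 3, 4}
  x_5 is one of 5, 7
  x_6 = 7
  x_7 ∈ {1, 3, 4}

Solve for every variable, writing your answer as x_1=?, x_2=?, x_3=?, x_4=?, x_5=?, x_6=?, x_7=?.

x_1=1, x_2=4, x_3=6, x_4=2, x_5=5, x_6=7, x_7=3

x_1's domain is down to {1}, so x_1 = 1. Strike 1 from x_2, x_7.
x_2's domain is down to {4}, so x_2 = 4. So x_3, x_4, x_7 can't be 4.
x_6 has just one choice, so x_6 = 7. Strike 7 from x_5.
That leaves x_7 = 3. Strike 3 from x_3, x_4.
x_4 has just one choice, so x_4 = 2.
That leaves x_5 = 5. Strike 5 from x_3.
That leaves x_3 = 6.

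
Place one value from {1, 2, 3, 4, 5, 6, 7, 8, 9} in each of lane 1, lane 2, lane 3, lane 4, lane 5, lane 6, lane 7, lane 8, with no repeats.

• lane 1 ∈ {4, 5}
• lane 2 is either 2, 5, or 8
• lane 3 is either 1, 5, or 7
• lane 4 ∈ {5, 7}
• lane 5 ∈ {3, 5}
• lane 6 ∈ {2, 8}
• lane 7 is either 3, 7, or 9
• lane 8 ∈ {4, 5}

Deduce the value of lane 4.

The 8 variables together cover exactly {1, 2, 3, 4, 5, 7, 8, 9} — 8 values for 8 variables — and 1 appears only in lane 3's list, so lane 3 = 1.
The 7 still-open variables draw from only 7 values {2, 3, 4, 5, 7, 8, 9}, so each is used; only lane 7 can be 9, hence lane 7 = 9.
Among the 6 still-open variables, 3 fits only lane 5 (and all 6 values in {2, 3, 4, 5, 7, 8} must be used), so lane 5 = 3.
The 5 still-open variables draw from only 5 values {2, 4, 5, 7, 8}, so each is used; only lane 4 can be 7, hence lane 4 = 7.

7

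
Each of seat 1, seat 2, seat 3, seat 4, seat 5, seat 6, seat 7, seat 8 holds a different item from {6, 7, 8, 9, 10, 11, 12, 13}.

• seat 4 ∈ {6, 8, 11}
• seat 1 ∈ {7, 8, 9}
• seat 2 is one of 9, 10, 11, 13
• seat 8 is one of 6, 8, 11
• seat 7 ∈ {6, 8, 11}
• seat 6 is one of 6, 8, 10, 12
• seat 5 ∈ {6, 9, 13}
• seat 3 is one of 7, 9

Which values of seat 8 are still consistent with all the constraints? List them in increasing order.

6, 8, 11

The 8 variables draw from only 8 values {6, 7, 8, 9, 10, 11, 12, 13}, so each is used; only seat 6 can be 12, hence seat 6 = 12.
The 7 still-open variables draw from only 7 values {6, 7, 8, 9, 10, 11, 13}, so each is used; only seat 2 can be 10, hence seat 2 = 10.
The 6 still-open variables draw from only 6 values {6, 7, 8, 9, 11, 13}, so each is used; only seat 5 can be 13, hence seat 5 = 13.
seat 4, seat 7, seat 8 share exactly the 3 values {6, 8, 11}; by pigeonhole those values go to them, so strike 6, 8, 11 from seat 1.
No further eliminations apply; seat 8 can still be any of 6, 8, 11.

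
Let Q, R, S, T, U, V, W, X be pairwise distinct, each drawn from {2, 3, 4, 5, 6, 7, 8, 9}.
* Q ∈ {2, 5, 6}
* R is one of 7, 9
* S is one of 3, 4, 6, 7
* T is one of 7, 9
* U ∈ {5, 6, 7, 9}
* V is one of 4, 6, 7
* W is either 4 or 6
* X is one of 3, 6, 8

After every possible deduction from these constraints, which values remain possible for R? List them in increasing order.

7, 9

The 8 variables together cover exactly {2, 3, 4, 5, 6, 7, 8, 9} — 8 values for 8 variables — and 2 appears only in Q's list, so Q = 2.
Among the 7 still-open variables, 5 fits only U (and all 7 values in {3, 4, 5, 6, 7, 8, 9} must be used), so U = 5.
Among the 6 still-open variables, 8 fits only X (and all 6 values in {3, 4, 6, 7, 8, 9} must be used), so X = 8.
The 5 still-open variables together cover exactly {3, 4, 6, 7, 9} — 5 values for 5 variables — and 3 appears only in S's list, so S = 3.
R and T share exactly the 2 values {7, 9}; by pigeonhole those values go to them, so strike 7, 9 from V.
No further eliminations apply; R can still be any of 7, 9.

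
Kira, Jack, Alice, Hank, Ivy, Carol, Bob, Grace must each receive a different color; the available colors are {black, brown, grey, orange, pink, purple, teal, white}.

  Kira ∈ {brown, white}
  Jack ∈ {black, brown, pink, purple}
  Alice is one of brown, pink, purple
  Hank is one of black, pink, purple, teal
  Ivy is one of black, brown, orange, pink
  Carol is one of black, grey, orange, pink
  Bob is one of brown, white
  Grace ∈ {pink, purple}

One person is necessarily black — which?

The 8 variables draw from only 8 values {black, brown, grey, orange, pink, purple, teal, white}, so each is used; only Carol can be grey, hence Carol = grey.
The 7 still-open variables draw from only 7 values {black, brown, orange, pink, purple, teal, white}, so each is used; only Ivy can be orange, hence Ivy = orange.
The 6 still-open variables draw from only 6 values {black, brown, pink, purple, teal, white}, so each is used; only Hank can be teal, hence Hank = teal.
The 5 still-open variables together cover exactly {black, brown, pink, purple, white} — 5 values for 5 variables — and black appears only in Jack's list, so Jack = black.

Jack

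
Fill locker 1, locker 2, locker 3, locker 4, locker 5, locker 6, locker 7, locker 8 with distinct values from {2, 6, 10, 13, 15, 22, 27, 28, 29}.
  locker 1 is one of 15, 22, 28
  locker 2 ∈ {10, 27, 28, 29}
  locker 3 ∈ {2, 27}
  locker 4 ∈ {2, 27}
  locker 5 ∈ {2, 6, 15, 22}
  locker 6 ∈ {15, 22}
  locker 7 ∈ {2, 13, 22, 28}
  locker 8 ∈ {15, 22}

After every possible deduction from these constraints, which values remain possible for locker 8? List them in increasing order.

The 2 variables locker 3 and locker 4 are confined to {2, 27}, which locks those values in; drop them from locker 2, locker 5, locker 7.
locker 6 and locker 8 between them cover only {15, 22} — a naked pair. Remove those values from locker 1, locker 5, locker 7.
locker 1 must be 28 (only option left). So locker 2, locker 7 can't be 28.
locker 5 has just one choice, so locker 5 = 6.
That leaves locker 7 = 13.
No further eliminations apply; locker 8 can still be any of 15, 22.

15, 22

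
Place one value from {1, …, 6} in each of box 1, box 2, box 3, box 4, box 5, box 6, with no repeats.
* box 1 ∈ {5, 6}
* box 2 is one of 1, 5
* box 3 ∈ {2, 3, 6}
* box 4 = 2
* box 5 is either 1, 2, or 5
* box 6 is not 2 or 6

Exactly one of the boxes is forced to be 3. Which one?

box 3

box 4 must be 2 (only option left). Remove 2 from box 3, box 5.
The 5 still-open variables draw from only 5 values {1, 3, 4, 5, 6}, so each is used; only box 6 can be 4, hence box 6 = 4.
The 4 still-open variables draw from only 4 values {1, 3, 5, 6}, so each is used; only box 3 can be 3, hence box 3 = 3.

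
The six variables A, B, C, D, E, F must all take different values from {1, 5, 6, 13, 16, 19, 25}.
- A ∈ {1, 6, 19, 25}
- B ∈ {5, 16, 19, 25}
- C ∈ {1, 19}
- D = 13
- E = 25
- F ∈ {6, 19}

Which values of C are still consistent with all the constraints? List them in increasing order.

D's domain is down to {13}, so D = 13.
That leaves E = 25. Eliminate 25 elsewhere: A, B.
The 3 variables A, C, F are confined to {1, 6, 19}, which locks those values in; drop them from B.
No further eliminations apply; C can still be any of 1, 19.

1, 19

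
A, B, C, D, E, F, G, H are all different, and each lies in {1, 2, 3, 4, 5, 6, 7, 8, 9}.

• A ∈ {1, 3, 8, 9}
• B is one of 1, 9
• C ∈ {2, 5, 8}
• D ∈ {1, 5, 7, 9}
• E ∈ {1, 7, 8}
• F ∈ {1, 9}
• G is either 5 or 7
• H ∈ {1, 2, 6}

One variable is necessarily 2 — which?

C

The 8 variables together cover exactly {1, 2, 3, 5, 6, 7, 8, 9} — 8 values for 8 variables — and 3 appears only in A's list, so A = 3.
Among the 7 still-open variables, 6 fits only H (and all 7 values in {1, 2, 5, 6, 7, 8, 9} must be used), so H = 6.
The 6 still-open variables together cover exactly {1, 2, 5, 7, 8, 9} — 6 values for 6 variables — and 2 appears only in C's list, so C = 2.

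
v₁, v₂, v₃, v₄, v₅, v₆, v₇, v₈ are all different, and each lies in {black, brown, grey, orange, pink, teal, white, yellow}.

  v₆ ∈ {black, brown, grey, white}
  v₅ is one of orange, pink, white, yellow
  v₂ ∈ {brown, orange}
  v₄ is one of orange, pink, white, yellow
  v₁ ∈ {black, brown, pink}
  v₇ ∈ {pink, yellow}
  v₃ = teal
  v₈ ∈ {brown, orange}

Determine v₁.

black

v₃ must be teal (only option left).
The 7 still-open variables draw from only 7 values {black, brown, grey, orange, pink, white, yellow}, so each is used; only v₆ can be grey, hence v₆ = grey.
Among the 6 still-open variables, black fits only v₁ (and all 6 values in {black, brown, orange, pink, white, yellow} must be used), so v₁ = black.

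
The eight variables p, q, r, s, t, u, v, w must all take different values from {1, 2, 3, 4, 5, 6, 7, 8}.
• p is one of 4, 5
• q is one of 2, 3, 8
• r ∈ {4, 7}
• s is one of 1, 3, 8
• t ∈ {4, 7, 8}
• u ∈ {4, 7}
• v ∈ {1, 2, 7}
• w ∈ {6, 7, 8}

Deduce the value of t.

Among the 8 variables, 5 fits only p (and all 8 values in {1, 2, 3, 4, 5, 6, 7, 8} must be used), so p = 5.
The 7 still-open variables draw from only 7 values {1, 2, 3, 4, 6, 7, 8}, so each is used; only w can be 6, hence w = 6.
The 2 variables r and u are confined to {4, 7}, which locks those values in; drop them from t, v.
So t = 8.

8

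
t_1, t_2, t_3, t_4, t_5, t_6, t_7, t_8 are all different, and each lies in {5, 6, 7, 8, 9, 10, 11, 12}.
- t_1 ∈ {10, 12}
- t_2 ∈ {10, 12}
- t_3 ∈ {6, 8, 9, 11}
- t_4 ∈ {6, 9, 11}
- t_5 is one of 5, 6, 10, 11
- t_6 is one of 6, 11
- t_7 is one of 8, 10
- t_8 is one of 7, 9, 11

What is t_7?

8

The 8 variables draw from only 8 values {5, 6, 7, 8, 9, 10, 11, 12}, so each is used; only t_5 can be 5, hence t_5 = 5.
The 7 still-open variables draw from only 7 values {6, 7, 8, 9, 10, 11, 12}, so each is used; only t_8 can be 7, hence t_8 = 7.
t_1 and t_2 share exactly the 2 values {10, 12}; by pigeonhole those values go to them, so strike 10, 12 from t_7.
So t_7 = 8.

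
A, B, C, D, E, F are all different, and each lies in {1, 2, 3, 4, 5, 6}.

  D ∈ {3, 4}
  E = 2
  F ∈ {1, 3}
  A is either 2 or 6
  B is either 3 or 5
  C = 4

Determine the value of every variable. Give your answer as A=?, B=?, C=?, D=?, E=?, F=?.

C's domain is down to {4}, so C = 4. So D can't be 4.
D's domain is down to {3}, so D = 3. Remove 3 from B, F.
E has just one choice, so E = 2. So A can't be 2.
F's domain is down to {1}, so F = 1.
That leaves A = 6.
B's domain is down to {5}, so B = 5.

A=6, B=5, C=4, D=3, E=2, F=1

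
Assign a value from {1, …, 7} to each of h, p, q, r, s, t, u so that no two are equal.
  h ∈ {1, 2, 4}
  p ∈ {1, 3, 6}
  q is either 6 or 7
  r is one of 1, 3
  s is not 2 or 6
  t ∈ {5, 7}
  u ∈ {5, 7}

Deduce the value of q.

6

Among the 7 variables, 2 fits only h (and all 7 values in {1, 2, 3, 4, 5, 6, 7} must be used), so h = 2.
The 6 still-open variables draw from only 6 values {1, 3, 4, 5, 6, 7}, so each is used; only s can be 4, hence s = 4.
The 2 variables t and u are confined to {5, 7}, which locks those values in; drop them from q.
So q = 6.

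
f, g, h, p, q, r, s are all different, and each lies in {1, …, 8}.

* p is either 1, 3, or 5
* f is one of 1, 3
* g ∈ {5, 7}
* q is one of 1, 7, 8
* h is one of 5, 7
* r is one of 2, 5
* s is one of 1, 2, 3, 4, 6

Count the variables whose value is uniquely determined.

2

g and h share exactly the 2 values {5, 7}; by pigeonhole those values go to them, so strike 5, 7 from p, q, r.
r has just one choice, so r = 2. Strike 2 from s.
The 2 variables f and p are confined to {1, 3}, which locks those values in; drop them from q, s.
That leaves q = 8.
Determined: q=8, r=2. The other variables each still have more than one consistent value. That makes 2.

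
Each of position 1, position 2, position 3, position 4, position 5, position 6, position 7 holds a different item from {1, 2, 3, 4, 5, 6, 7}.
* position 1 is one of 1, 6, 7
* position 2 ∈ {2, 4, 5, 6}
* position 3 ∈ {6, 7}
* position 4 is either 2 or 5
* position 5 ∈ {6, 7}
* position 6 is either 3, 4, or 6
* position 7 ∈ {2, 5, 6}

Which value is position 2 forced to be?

4

Among the 7 variables, 1 fits only position 1 (and all 7 values in {1, 2, 3, 4, 5, 6, 7} must be used), so position 1 = 1.
The 6 still-open variables together cover exactly {2, 3, 4, 5, 6, 7} — 6 values for 6 variables — and 3 appears only in position 6's list, so position 6 = 3.
Among the 5 still-open variables, 4 fits only position 2 (and all 5 values in {2, 4, 5, 6, 7} must be used), so position 2 = 4.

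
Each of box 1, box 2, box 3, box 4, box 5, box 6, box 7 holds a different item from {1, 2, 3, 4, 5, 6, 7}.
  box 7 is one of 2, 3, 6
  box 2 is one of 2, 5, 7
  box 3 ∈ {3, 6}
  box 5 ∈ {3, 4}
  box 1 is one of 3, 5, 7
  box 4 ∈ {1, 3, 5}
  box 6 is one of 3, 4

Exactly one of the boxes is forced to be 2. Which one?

box 7

Among the 7 variables, 1 fits only box 4 (and all 7 values in {1, 2, 3, 4, 5, 6, 7} must be used), so box 4 = 1.
box 5 and box 6 between them cover only {3, 4} — a naked pair. Remove those values from box 1, box 3, box 7.
That leaves box 3 = 6. Remove 6 from box 7.
So 2 goes to box 7.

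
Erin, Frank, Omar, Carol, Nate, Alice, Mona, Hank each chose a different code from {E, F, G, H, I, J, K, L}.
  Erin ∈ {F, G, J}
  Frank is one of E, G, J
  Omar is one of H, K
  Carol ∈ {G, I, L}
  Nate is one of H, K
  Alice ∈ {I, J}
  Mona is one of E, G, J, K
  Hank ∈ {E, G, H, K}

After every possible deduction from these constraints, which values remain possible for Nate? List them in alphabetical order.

The 8 variables together cover exactly {E, F, G, H, I, J, K, L} — 8 values for 8 variables — and F appears only in Erin's list, so Erin = F.
The 7 still-open variables draw from only 7 values {E, G, H, I, J, K, L}, so each is used; only Carol can be L, hence Carol = L.
The 6 still-open variables draw from only 6 values {E, G, H, I, J, K}, so each is used; only Alice can be I, hence Alice = I.
Omar and Nate between them cover only {H, K} — a naked pair. Remove those values from Mona, Hank.
No further eliminations apply; Nate can still be any of H, K.

H, K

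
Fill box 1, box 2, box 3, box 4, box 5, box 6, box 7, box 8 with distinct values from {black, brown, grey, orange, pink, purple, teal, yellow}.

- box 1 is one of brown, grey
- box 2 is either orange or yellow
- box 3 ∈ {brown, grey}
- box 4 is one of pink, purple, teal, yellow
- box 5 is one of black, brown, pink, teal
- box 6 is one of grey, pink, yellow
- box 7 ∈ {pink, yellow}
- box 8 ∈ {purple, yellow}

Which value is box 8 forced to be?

Among the 8 variables, black fits only box 5 (and all 8 values in {black, brown, grey, orange, pink, purple, teal, yellow} must be used), so box 5 = black.
The 7 still-open variables together cover exactly {brown, grey, orange, pink, purple, teal, yellow} — 7 values for 7 variables — and orange appears only in box 2's list, so box 2 = orange.
The 6 still-open variables together cover exactly {brown, grey, pink, purple, teal, yellow} — 6 values for 6 variables — and teal appears only in box 4's list, so box 4 = teal.
The 5 still-open variables together cover exactly {brown, grey, pink, purple, yellow} — 5 values for 5 variables — and purple appears only in box 8's list, so box 8 = purple.

purple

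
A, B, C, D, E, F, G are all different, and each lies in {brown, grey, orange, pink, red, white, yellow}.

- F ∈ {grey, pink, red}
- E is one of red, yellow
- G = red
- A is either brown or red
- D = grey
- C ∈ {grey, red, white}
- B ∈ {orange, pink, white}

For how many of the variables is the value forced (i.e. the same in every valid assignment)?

D must be grey (only option left). So C, F can't be grey.
G must be red (only option left). So A, C, E, F can't be red.
A must be brown (only option left).
C has just one choice, so C = white. Strike white from B.
That leaves E = yellow.
F's domain is down to {pink}, so F = pink. Remove pink from B.
B's domain is down to {orange}, so B = orange.
Every variable is fixed: A=brown, B=orange, C=white, D=grey, E=yellow, F=pink, G=red. That makes 7.

7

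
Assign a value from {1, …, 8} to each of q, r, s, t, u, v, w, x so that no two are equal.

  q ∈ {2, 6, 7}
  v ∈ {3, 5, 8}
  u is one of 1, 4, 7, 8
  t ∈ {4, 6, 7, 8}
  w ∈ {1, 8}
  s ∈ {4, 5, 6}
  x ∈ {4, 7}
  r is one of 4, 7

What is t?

Among the 8 variables, 2 fits only q (and all 8 values in {1, 2, 3, 4, 5, 6, 7, 8} must be used), so q = 2.
Among the 7 still-open variables, 3 fits only v (and all 7 values in {1, 3, 4, 5, 6, 7, 8} must be used), so v = 3.
Among the 6 still-open variables, 5 fits only s (and all 6 values in {1, 4, 5, 6, 7, 8} must be used), so s = 5.
The 5 still-open variables draw from only 5 values {1, 4, 6, 7, 8}, so each is used; only t can be 6, hence t = 6.

6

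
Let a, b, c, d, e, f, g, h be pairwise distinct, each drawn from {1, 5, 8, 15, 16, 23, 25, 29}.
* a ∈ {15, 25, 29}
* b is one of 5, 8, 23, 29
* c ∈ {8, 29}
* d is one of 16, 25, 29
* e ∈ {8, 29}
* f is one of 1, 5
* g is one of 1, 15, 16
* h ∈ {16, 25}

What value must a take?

Among the 8 variables, 23 fits only b (and all 8 values in {1, 5, 8, 15, 16, 23, 25, 29} must be used), so b = 23.
The 7 still-open variables together cover exactly {1, 5, 8, 15, 16, 25, 29} — 7 values for 7 variables — and 5 appears only in f's list, so f = 5.
The 6 still-open variables together cover exactly {1, 8, 15, 16, 25, 29} — 6 values for 6 variables — and 1 appears only in g's list, so g = 1.
The 5 still-open variables draw from only 5 values {8, 15, 16, 25, 29}, so each is used; only a can be 15, hence a = 15.

15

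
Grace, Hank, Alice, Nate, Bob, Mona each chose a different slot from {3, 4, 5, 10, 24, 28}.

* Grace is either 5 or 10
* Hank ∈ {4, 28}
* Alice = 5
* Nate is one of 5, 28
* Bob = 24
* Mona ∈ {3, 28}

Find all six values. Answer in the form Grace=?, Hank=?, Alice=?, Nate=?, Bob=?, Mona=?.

Alice has just one choice, so Alice = 5. Strike 5 from Grace, Nate.
Nate must be 28 (only option left). Eliminate 28 elsewhere: Hank, Mona.
Bob's domain is down to {24}, so Bob = 24.
Mona's domain is down to {3}, so Mona = 3.
Grace must be 10 (only option left).
Hank must be 4 (only option left).

Grace=10, Hank=4, Alice=5, Nate=28, Bob=24, Mona=3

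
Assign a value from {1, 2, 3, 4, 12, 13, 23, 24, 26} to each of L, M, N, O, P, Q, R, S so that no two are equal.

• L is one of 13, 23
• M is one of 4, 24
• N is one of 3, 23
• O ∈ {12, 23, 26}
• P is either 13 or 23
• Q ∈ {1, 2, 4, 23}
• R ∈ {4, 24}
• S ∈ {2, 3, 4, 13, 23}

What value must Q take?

L and P between them cover only {13, 23} — a naked pair. Remove those values from N, O, Q, S.
N has just one choice, so N = 3. Strike 3 from S.
M and R between them cover only {4, 24} — a naked pair. Remove those values from Q, S.
S has just one choice, so S = 2. So Q can't be 2.
So Q = 1.

1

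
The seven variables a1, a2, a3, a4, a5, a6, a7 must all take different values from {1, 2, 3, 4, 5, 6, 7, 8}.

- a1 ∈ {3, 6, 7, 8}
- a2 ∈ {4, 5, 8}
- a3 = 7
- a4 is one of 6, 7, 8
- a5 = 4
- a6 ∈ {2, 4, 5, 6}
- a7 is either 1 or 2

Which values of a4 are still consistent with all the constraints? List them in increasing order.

a3's domain is down to {7}, so a3 = 7. Remove 7 from a1, a4.
That leaves a5 = 4. Remove 4 from a2, a6.
No further eliminations apply; a4 can still be any of 6, 8.

6, 8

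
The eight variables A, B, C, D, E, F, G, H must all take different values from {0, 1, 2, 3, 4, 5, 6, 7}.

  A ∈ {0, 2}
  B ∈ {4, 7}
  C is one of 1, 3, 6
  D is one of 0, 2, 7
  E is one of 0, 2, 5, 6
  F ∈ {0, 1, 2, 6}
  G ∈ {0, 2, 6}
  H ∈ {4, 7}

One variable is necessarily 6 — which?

The 8 variables draw from only 8 values {0, 1, 2, 3, 4, 5, 6, 7}, so each is used; only C can be 3, hence C = 3.
The 7 still-open variables draw from only 7 values {0, 1, 2, 4, 5, 6, 7}, so each is used; only F can be 1, hence F = 1.
The 6 still-open variables draw from only 6 values {0, 2, 4, 5, 6, 7}, so each is used; only E can be 5, hence E = 5.
The 5 still-open variables together cover exactly {0, 2, 4, 6, 7} — 5 values for 5 variables — and 6 appears only in G's list, so G = 6.

G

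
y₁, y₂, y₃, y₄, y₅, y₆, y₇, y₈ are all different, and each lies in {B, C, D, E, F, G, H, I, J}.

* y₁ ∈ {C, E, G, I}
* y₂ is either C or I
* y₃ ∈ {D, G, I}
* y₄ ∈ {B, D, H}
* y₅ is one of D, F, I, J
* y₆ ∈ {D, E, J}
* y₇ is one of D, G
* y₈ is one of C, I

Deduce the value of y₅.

y₂ and y₈ share exactly the 2 values {C, I}; by pigeonhole those values go to them, so strike C, I from y₁, y₃, y₅.
y₃ and y₇ share exactly the 2 values {D, G}; by pigeonhole those values go to them, so strike D, G from y₁, y₄, y₅, y₆.
That leaves y₁ = E. So y₆ can't be E.
y₆ must be J (only option left). Eliminate J elsewhere: y₅.
So y₅ = F.

F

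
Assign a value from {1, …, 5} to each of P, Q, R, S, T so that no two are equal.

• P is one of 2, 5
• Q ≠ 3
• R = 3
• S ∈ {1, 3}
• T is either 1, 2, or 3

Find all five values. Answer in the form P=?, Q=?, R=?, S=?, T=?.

P=5, Q=4, R=3, S=1, T=2

R's domain is down to {3}, so R = 3. So S, T can't be 3.
S must be 1 (only option left). So Q, T can't be 1.
T has just one choice, so T = 2. So P, Q can't be 2.
P has just one choice, so P = 5. So Q can't be 5.
Q has just one choice, so Q = 4.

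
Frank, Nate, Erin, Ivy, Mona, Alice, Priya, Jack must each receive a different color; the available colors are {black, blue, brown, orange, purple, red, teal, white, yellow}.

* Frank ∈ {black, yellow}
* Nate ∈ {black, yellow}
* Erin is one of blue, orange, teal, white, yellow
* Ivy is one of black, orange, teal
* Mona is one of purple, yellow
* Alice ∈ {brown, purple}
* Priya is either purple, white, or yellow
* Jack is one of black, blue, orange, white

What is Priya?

white

Among the 8 variables, brown fits only Alice (and all 8 values in {black, blue, brown, orange, purple, teal, white, yellow} must be used), so Alice = brown.
Frank and Nate between them cover only {black, yellow} — a naked pair. Remove those values from Erin, Ivy, Mona, Priya, Jack.
Mona must be purple (only option left). Remove purple from Priya.
So Priya = white.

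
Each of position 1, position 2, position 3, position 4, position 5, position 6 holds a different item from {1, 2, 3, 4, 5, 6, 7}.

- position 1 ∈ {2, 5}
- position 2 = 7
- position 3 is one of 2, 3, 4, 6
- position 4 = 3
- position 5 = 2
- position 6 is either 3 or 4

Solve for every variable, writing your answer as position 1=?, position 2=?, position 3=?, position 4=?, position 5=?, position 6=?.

position 1=5, position 2=7, position 3=6, position 4=3, position 5=2, position 6=4

position 2 has just one choice, so position 2 = 7.
position 4's domain is down to {3}, so position 4 = 3. Remove 3 from position 3, position 6.
position 5 must be 2 (only option left). Strike 2 from position 1, position 3.
position 6 must be 4 (only option left). Eliminate 4 elsewhere: position 3.
position 1's domain is down to {5}, so position 1 = 5.
position 3 must be 6 (only option left).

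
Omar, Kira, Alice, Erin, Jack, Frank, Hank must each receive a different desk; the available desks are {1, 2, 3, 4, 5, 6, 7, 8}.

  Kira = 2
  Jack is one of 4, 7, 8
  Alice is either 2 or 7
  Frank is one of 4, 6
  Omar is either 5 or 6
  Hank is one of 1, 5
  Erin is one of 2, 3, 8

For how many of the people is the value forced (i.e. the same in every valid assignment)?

2

Kira's domain is down to {2}, so Kira = 2. Eliminate 2 elsewhere: Alice, Erin.
Alice has just one choice, so Alice = 7. Eliminate 7 elsewhere: Jack.
Determined: Kira=2, Alice=7. The other people each still have more than one consistent value. That makes 2.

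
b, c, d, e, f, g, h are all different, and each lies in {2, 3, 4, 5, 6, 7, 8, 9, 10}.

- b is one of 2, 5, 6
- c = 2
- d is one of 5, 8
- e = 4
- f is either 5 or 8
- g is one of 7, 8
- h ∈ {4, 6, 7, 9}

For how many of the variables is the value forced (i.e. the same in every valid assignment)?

5

c's domain is down to {2}, so c = 2. Remove 2 from b.
e's domain is down to {4}, so e = 4. Strike 4 from h.
The 5 still-open variables together cover exactly {5, 6, 7, 8, 9} — 5 values for 5 variables — and 9 appears only in h's list, so h = 9.
The 4 still-open variables together cover exactly {5, 6, 7, 8} — 4 values for 4 variables — and 6 appears only in b's list, so b = 6.
The 3 still-open variables draw from only 3 values {5, 7, 8}, so each is used; only g can be 7, hence g = 7.
Determined: b=6, c=2, e=4, g=7, h=9. The other variables each still have more than one consistent value. That makes 5.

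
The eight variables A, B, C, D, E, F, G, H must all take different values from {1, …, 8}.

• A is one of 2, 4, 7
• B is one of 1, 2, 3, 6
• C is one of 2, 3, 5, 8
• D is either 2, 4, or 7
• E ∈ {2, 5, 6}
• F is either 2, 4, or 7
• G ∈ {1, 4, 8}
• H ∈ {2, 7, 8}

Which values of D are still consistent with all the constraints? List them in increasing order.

A, D, F share exactly the 3 values {2, 4, 7}; by pigeonhole those values go to them, so strike 2, 4, 7 from B, C, E, G, H.
That leaves H = 8. Strike 8 from C, G.
That leaves G = 1. Remove 1 from B.
No further eliminations apply; D can still be any of 2, 4, 7.

2, 4, 7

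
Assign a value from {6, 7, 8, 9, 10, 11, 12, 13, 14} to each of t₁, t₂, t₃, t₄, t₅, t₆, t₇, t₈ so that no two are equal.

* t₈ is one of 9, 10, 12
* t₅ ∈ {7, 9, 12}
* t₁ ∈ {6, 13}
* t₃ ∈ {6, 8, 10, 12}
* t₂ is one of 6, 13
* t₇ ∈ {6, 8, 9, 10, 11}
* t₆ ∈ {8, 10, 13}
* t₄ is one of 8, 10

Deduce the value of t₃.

Among the 8 variables, 7 fits only t₅ (and all 8 values in {6, 7, 8, 9, 10, 11, 12, 13} must be used), so t₅ = 7.
The 7 still-open variables draw from only 7 values {6, 8, 9, 10, 11, 12, 13}, so each is used; only t₇ can be 11, hence t₇ = 11.
The 6 still-open variables together cover exactly {6, 8, 9, 10, 12, 13} — 6 values for 6 variables — and 9 appears only in t₈'s list, so t₈ = 9.
The 5 still-open variables together cover exactly {6, 8, 10, 12, 13} — 5 values for 5 variables — and 12 appears only in t₃'s list, so t₃ = 12.

12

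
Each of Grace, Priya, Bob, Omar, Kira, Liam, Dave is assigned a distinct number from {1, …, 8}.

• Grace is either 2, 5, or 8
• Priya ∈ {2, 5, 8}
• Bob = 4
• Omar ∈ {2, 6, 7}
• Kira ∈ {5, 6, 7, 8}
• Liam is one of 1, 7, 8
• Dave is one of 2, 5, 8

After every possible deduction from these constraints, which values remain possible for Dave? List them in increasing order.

2, 5, 8

Bob has just one choice, so Bob = 4.
Among the 6 still-open variables, 1 fits only Liam (and all 6 values in {1, 2, 5, 6, 7, 8} must be used), so Liam = 1.
The 3 variables Grace, Priya, Dave are confined to {2, 5, 8}, which locks those values in; drop them from Omar, Kira.
No further eliminations apply; Dave can still be any of 2, 5, 8.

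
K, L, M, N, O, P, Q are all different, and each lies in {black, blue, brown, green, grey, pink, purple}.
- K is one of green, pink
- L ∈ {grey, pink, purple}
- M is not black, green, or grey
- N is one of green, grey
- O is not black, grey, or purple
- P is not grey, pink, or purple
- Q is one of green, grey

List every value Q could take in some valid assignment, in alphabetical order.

green, grey

The 7 variables draw from only 7 values {black, blue, brown, green, grey, pink, purple}, so each is used; only P can be black, hence P = black.
N and Q between them cover only {green, grey} — a naked pair. Remove those values from K, L, O.
K must be pink (only option left). Strike pink from L, M, O.
L's domain is down to {purple}, so L = purple. Strike purple from M.
No further eliminations apply; Q can still be any of green, grey.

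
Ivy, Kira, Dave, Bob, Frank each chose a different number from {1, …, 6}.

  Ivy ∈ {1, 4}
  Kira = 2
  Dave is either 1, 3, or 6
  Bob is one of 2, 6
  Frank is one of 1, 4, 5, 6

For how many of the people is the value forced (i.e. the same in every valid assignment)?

Kira has just one choice, so Kira = 2. Eliminate 2 elsewhere: Bob.
Bob's domain is down to {6}, so Bob = 6. Strike 6 from Dave, Frank.
Determined: Kira=2, Bob=6. The other people each still have more than one consistent value. That makes 2.

2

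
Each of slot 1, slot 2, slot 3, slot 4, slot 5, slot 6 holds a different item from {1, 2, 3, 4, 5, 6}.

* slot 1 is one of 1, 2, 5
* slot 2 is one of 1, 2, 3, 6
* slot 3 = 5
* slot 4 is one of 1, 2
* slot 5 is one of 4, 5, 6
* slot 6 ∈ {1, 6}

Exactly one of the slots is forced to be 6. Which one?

slot 3's domain is down to {5}, so slot 3 = 5. So slot 1, slot 5 can't be 5.
The 5 still-open variables draw from only 5 values {1, 2, 3, 4, 6}, so each is used; only slot 2 can be 3, hence slot 2 = 3.
Among the 4 still-open variables, 4 fits only slot 5 (and all 4 values in {1, 2, 4, 6} must be used), so slot 5 = 4.
The 3 still-open variables draw from only 3 values {1, 2, 6}, so each is used; only slot 6 can be 6, hence slot 6 = 6.

slot 6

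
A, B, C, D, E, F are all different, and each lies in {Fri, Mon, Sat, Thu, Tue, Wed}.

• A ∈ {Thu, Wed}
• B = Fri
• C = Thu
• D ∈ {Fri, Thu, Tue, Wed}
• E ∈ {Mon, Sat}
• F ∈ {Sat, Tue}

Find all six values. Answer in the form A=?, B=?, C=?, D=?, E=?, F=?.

B's domain is down to {Fri}, so B = Fri. Strike Fri from D.
C must be Thu (only option left). Eliminate Thu elsewhere: A, D.
A's domain is down to {Wed}, so A = Wed. Remove Wed from D.
That leaves D = Tue. Strike Tue from F.
That leaves F = Sat. Strike Sat from E.
E has just one choice, so E = Mon.

A=Wed, B=Fri, C=Thu, D=Tue, E=Mon, F=Sat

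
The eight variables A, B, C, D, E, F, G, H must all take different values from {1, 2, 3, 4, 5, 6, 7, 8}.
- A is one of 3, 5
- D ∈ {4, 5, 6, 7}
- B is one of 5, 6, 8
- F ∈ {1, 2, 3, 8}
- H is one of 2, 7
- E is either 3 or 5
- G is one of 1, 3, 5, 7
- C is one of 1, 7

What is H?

2

Among the 8 variables, 4 fits only D (and all 8 values in {1, 2, 3, 4, 5, 6, 7, 8} must be used), so D = 4.
The 7 still-open variables draw from only 7 values {1, 2, 3, 5, 6, 7, 8}, so each is used; only B can be 6, hence B = 6.
The 6 still-open variables together cover exactly {1, 2, 3, 5, 7, 8} — 6 values for 6 variables — and 8 appears only in F's list, so F = 8.
The 5 still-open variables together cover exactly {1, 2, 3, 5, 7} — 5 values for 5 variables — and 2 appears only in H's list, so H = 2.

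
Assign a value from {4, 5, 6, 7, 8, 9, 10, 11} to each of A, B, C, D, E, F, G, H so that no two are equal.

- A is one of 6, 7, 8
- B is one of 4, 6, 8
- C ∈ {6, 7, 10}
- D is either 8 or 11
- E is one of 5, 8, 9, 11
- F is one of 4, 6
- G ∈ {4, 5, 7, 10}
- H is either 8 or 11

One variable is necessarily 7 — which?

The 8 variables together cover exactly {4, 5, 6, 7, 8, 9, 10, 11} — 8 values for 8 variables — and 9 appears only in E's list, so E = 9.
The 7 still-open variables together cover exactly {4, 5, 6, 7, 8, 10, 11} — 7 values for 7 variables — and 5 appears only in G's list, so G = 5.
The 6 still-open variables draw from only 6 values {4, 6, 7, 8, 10, 11}, so each is used; only C can be 10, hence C = 10.
The 5 still-open variables draw from only 5 values {4, 6, 7, 8, 11}, so each is used; only A can be 7, hence A = 7.

A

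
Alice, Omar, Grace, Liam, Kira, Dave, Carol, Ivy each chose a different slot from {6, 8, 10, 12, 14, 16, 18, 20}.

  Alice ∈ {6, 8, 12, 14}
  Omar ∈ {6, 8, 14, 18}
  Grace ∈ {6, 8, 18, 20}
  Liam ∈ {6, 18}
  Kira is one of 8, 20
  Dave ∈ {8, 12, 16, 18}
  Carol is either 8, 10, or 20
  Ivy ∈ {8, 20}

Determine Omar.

The 8 variables together cover exactly {6, 8, 10, 12, 14, 16, 18, 20} — 8 values for 8 variables — and 10 appears only in Carol's list, so Carol = 10.
Among the 7 still-open variables, 16 fits only Dave (and all 7 values in {6, 8, 12, 14, 16, 18, 20} must be used), so Dave = 16.
Among the 6 still-open variables, 12 fits only Alice (and all 6 values in {6, 8, 12, 14, 18, 20} must be used), so Alice = 12.
The 5 still-open variables together cover exactly {6, 8, 14, 18, 20} — 5 values for 5 variables — and 14 appears only in Omar's list, so Omar = 14.

14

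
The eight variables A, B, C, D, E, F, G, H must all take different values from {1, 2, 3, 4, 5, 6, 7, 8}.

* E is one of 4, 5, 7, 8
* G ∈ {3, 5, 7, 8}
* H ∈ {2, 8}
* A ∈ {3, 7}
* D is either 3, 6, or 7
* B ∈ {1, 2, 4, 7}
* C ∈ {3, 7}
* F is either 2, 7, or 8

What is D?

6

The 8 variables together cover exactly {1, 2, 3, 4, 5, 6, 7, 8} — 8 values for 8 variables — and 1 appears only in B's list, so B = 1.
The 7 still-open variables draw from only 7 values {2, 3, 4, 5, 6, 7, 8}, so each is used; only E can be 4, hence E = 4.
The 6 still-open variables draw from only 6 values {2, 3, 5, 6, 7, 8}, so each is used; only G can be 5, hence G = 5.
The 5 still-open variables together cover exactly {2, 3, 6, 7, 8} — 5 values for 5 variables — and 6 appears only in D's list, so D = 6.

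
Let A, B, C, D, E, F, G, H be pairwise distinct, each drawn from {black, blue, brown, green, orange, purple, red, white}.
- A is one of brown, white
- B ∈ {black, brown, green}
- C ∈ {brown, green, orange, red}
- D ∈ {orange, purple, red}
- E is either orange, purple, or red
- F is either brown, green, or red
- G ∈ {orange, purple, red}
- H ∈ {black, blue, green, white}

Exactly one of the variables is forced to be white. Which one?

A

Among the 8 variables, blue fits only H (and all 8 values in {black, blue, brown, green, orange, purple, red, white} must be used), so H = blue.
The 7 still-open variables together cover exactly {black, brown, green, orange, purple, red, white} — 7 values for 7 variables — and black appears only in B's list, so B = black.
Among the 6 still-open variables, white fits only A (and all 6 values in {brown, green, orange, purple, red, white} must be used), so A = white.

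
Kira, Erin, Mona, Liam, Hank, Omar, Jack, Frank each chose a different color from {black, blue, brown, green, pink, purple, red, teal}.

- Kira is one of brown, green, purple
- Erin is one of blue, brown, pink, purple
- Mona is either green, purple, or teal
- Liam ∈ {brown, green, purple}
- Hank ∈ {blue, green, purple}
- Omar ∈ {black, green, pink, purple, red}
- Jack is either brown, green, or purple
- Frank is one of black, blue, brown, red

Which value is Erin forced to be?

pink

The 8 variables together cover exactly {black, blue, brown, green, pink, purple, red, teal} — 8 values for 8 variables — and teal appears only in Mona's list, so Mona = teal.
Kira, Liam, Jack share exactly the 3 values {brown, green, purple}; by pigeonhole those values go to them, so strike brown, green, purple from Erin, Hank, Omar, Frank.
Hank has just one choice, so Hank = blue. Remove blue from Erin, Frank.
So Erin = pink.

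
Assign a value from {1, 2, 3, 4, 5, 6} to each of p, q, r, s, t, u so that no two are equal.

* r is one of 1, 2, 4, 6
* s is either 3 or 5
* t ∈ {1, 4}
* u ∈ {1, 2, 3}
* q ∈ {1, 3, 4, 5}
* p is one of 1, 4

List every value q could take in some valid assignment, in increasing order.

3, 5

The 6 variables together cover exactly {1, 2, 3, 4, 5, 6} — 6 values for 6 variables — and 6 appears only in r's list, so r = 6.
The 5 still-open variables draw from only 5 values {1, 2, 3, 4, 5}, so each is used; only u can be 2, hence u = 2.
The 2 variables p and t are confined to {1, 4}, which locks those values in; drop them from q.
No further eliminations apply; q can still be any of 3, 5.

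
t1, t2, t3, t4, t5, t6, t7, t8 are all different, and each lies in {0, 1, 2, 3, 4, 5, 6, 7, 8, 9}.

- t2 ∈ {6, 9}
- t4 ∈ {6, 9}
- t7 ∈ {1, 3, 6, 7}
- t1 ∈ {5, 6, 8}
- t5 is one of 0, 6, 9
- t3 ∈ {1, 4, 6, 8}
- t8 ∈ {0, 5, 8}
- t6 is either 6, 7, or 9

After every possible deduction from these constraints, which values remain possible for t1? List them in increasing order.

5, 8

t2 and t4 between them cover only {6, 9} — a naked pair. Remove those values from t1, t3, t5, t6, t7.
t5 must be 0 (only option left). Strike 0 from t8.
That leaves t6 = 7. Strike 7 from t7.
t1 and t8 between them cover only {5, 8} — a naked pair. Remove those values from t3.
No further eliminations apply; t1 can still be any of 5, 8.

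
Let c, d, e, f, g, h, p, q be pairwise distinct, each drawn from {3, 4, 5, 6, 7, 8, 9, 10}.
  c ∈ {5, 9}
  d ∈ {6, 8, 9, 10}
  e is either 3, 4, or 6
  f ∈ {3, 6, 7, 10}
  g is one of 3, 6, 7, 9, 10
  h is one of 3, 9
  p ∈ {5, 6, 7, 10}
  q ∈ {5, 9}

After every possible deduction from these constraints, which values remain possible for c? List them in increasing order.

5, 9

The 8 variables draw from only 8 values {3, 4, 5, 6, 7, 8, 9, 10}, so each is used; only e can be 4, hence e = 4.
The 7 still-open variables draw from only 7 values {3, 5, 6, 7, 8, 9, 10}, so each is used; only d can be 8, hence d = 8.
c and q share exactly the 2 values {5, 9}; by pigeonhole those values go to them, so strike 5, 9 from g, h, p.
h has just one choice, so h = 3. Eliminate 3 elsewhere: f, g.
No further eliminations apply; c can still be any of 5, 9.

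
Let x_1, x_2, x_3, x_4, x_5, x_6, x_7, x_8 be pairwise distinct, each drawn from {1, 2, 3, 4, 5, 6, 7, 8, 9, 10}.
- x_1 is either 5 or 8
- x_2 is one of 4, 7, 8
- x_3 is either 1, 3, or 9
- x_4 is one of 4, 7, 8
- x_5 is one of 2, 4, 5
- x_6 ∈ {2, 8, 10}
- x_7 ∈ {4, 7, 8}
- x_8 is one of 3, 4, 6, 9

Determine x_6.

x_2, x_4, x_7 share exactly the 3 values {4, 7, 8}; by pigeonhole those values go to them, so strike 4, 7, 8 from x_1, x_5, x_6, x_8.
That leaves x_1 = 5. So x_5 can't be 5.
x_5 must be 2 (only option left). Eliminate 2 elsewhere: x_6.
So x_6 = 10.

10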